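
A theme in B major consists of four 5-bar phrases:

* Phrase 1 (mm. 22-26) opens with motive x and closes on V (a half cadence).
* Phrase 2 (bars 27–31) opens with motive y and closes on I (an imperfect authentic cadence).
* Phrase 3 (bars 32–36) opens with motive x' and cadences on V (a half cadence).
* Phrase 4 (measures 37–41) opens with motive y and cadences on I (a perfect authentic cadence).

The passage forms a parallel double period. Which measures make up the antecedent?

In a double period the four phrases pair into a large antecedent (phrases 1–2, ending imperfect authentic cadence) and a large consequent (phrases 3–4, ending perfect authentic cadence). The antecedent spans mm. 22–31.

measures 22–31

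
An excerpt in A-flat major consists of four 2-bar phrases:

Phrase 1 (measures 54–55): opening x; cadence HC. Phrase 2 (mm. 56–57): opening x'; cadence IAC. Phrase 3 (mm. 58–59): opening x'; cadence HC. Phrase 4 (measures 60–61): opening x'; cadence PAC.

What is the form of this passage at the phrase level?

Four phrases in two halves: the first half (mm. 54–57) ends with an imperfect authentic cadence, the second (bars 58–61) with a perfect authentic cadence — a large antecedent–consequent pair, i.e. a double period.
Phrase 3 begins with the same material as phrase 1, making it parallel.

parallel double period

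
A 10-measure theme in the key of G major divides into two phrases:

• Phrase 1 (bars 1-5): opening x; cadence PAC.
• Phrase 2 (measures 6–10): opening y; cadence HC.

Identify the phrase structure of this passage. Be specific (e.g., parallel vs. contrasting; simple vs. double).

phrase group

The second phrase closes with a half cadence, which is not stronger than the first phrase's perfect authentic cadence; without a weak→strong cadential pair there is no antecedent–consequent relationship, so this is a phrase group rather than a period.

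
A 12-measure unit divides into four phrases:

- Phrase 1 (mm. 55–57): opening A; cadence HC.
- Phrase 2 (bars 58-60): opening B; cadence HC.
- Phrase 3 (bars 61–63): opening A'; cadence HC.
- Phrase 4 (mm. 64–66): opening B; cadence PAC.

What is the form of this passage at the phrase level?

Four phrases in two halves: the first half (measures 55–60) ends with a half cadence, the second (bars 61–66) with a perfect authentic cadence — a large antecedent–consequent pair, i.e. a double period.
Phrase 3 begins with the same material as phrase 1, making it parallel.

parallel double period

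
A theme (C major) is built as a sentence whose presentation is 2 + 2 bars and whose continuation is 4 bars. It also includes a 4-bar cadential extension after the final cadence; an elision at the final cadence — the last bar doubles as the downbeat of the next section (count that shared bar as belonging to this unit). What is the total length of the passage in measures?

12 measures

Basic sentence: 2 + 2 + 4 = 8 bars.
8 (basic form) + 4 (cadential extension) = 12.
The elision shares a bar with the next section but does not change this unit's count.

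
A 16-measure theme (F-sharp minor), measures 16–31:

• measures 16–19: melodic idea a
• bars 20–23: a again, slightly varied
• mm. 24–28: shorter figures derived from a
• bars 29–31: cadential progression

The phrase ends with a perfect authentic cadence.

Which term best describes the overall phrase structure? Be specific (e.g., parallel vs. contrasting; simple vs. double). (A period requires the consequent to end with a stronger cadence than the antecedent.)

Basic idea (measures 16–19) + its repetition (bars 20–23) form the presentation; fragmentation and cadence (bars 24–31) form the continuation — the 16-bar whole is a sentence.

sentence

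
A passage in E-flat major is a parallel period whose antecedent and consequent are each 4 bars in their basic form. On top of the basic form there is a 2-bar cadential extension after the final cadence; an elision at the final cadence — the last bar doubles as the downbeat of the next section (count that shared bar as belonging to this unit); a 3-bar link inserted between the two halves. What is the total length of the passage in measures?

13 measures

Basic parallel period: 4 + 4 = 8 bars.
8 (basic form) + 2 (cadential extension) + 3 (link) = 13.
The elision shares a bar with the next section but does not change this unit's count.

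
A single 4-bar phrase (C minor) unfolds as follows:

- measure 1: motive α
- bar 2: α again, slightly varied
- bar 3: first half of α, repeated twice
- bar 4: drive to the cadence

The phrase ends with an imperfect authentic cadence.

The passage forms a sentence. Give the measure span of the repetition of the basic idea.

measures 2–2

The presentation of a sentence is the basic idea (bar 1) plus its repetition (measure 2); the repetition of the basic idea is therefore m. 2.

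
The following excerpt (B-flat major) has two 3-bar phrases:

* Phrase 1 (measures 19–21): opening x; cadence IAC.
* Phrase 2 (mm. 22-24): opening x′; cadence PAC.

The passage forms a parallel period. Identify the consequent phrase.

The phrase ending with the weaker cadence (imperfect authentic cadence) is the antecedent; the one ending more conclusively (perfect authentic cadence) is the consequent. The consequent is phrase 2.

phrase 2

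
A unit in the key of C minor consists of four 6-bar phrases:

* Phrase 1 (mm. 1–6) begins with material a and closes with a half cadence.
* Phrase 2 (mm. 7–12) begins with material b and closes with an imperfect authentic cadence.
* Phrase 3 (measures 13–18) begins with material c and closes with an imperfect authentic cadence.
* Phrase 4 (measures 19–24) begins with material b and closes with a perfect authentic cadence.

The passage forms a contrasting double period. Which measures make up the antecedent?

measures 1–12

In a double period the four phrases pair into a large antecedent (phrases 1–2, ending imperfect authentic cadence) and a large consequent (phrases 3–4, ending perfect authentic cadence). The antecedent spans mm. 1–12.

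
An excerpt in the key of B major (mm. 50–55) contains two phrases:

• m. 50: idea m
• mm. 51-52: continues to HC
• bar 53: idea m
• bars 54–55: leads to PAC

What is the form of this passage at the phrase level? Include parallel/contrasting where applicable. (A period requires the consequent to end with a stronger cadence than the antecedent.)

parallel period

Phrase 1 ends with a half cadence (weaker) and phrase 2 with a perfect authentic cadence (stronger): antecedent + consequent = a period.
The two phrases open with the same material (m / m), so the period is parallel.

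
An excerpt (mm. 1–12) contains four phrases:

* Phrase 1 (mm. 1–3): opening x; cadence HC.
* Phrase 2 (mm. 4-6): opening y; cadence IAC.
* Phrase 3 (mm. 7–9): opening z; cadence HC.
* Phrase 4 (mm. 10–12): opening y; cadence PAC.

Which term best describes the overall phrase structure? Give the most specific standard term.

Four phrases in two halves: the first half (mm. 1–6) ends with an imperfect authentic cadence, the second (measures 7–12) with a perfect authentic cadence — a large antecedent–consequent pair, i.e. a double period.
Phrase 3 begins with different material from phrase 1, making it contrasting.

contrasting double period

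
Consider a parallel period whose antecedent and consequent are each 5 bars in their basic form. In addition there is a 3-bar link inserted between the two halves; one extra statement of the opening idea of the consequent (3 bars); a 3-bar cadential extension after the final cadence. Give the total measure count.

Basic parallel period: 5 + 5 = 10 bars.
10 (basic form) + 3 (link) + 3 (extra statement) + 3 (cadential extension) = 19.

19 measures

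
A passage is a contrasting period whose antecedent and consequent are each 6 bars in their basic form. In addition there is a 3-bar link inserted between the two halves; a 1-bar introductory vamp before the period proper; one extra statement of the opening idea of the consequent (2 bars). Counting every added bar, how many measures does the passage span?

18 measures

Basic contrasting period: 6 + 6 = 12 bars.
12 (basic form) + 3 (link) + 1 (introduction) + 2 (extra statement) = 18.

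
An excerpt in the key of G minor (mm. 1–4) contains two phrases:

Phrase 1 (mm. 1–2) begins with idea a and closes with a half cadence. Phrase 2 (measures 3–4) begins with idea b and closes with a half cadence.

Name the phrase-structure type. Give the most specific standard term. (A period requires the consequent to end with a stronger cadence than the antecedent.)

phrase group

The second phrase closes with a half cadence, which is not stronger than the first phrase's half cadence; without a weak→strong cadential pair there is no antecedent–consequent relationship, so this is a phrase group rather than a period.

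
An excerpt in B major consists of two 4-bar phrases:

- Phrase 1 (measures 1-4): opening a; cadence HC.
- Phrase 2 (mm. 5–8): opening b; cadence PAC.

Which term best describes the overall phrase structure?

contrasting period

Phrase 1 ends with a half cadence (weaker) and phrase 2 with a perfect authentic cadence (stronger): antecedent + consequent = a period.
The two phrases open with different material (a / b), so the period is contrasting.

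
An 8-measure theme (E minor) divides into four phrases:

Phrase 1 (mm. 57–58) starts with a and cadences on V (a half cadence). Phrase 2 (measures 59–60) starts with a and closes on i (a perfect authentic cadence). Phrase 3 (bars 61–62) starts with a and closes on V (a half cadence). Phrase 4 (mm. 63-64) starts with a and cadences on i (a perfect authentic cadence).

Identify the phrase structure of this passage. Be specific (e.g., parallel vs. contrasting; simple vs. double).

repeated period

The cadence pattern HC–PAC–HC–PAC is weak–strong twice, and phrases 3–4 restate phrases 1–2: a period heard twice, not a double period (which would end weakly at phrase 2).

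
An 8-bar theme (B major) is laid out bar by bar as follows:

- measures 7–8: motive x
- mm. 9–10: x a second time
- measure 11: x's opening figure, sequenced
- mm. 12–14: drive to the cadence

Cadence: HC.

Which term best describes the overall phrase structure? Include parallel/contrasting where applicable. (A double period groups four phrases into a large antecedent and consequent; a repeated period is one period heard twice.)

Basic idea (measures 7–8) + its repetition (measures 9-10) form the presentation; fragmentation and cadence (measures 11-14) form the continuation — the 8-bar whole is a sentence.

sentence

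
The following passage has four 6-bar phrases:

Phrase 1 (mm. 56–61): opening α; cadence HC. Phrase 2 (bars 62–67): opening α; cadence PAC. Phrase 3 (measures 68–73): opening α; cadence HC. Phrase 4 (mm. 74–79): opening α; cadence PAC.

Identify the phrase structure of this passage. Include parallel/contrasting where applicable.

The cadence pattern HC–PAC–HC–PAC is weak–strong twice, and phrases 3–4 restate phrases 1–2: a period heard twice, not a double period (which would end weakly at phrase 2).

repeated period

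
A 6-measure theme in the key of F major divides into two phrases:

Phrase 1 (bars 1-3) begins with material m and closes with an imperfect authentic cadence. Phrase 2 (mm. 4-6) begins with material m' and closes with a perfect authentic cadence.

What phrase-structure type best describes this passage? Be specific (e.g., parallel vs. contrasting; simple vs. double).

Phrase 1 ends with an imperfect authentic cadence (weaker) and phrase 2 with a perfect authentic cadence (stronger): antecedent + consequent = a period.
The two phrases open with the same material (m / m'), so the period is parallel.

parallel period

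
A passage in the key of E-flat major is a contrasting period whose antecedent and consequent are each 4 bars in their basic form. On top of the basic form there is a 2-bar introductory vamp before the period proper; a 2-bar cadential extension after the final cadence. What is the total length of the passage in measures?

12 measures

Basic contrasting period: 4 + 4 = 8 bars.
8 (basic form) + 2 (introduction) + 2 (cadential extension) = 12.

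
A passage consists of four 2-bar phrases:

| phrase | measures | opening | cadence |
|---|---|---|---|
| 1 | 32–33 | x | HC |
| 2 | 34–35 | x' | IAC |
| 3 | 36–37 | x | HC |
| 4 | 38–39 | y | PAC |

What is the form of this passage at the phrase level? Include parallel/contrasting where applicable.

Four phrases in two halves: the first half (bars 32-35) ends with an imperfect authentic cadence, the second (measures 36–39) with a perfect authentic cadence — a large antecedent–consequent pair, i.e. a double period.
Phrase 3 begins with the same material as phrase 1, making it parallel.

parallel double period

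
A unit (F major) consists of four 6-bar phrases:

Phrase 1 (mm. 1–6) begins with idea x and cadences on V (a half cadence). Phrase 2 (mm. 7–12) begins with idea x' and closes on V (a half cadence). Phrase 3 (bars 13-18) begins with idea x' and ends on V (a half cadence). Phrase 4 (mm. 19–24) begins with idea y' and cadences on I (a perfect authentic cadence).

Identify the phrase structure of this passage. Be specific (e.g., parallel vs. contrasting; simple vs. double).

Four phrases in two halves: the first half (mm. 1–12) ends with a half cadence, the second (mm. 13-24) with a perfect authentic cadence — a large antecedent–consequent pair, i.e. a double period.
Phrase 3 begins with the same material as phrase 1, making it parallel.

parallel double period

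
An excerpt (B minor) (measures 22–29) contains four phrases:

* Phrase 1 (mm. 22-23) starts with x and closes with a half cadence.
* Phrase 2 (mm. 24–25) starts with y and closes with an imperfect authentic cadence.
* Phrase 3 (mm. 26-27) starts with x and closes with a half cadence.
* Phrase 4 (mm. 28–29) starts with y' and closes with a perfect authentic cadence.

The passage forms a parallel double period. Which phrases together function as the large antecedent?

In a double period the first pair of phrases (ending imperfect authentic cadence) is the large antecedent and the second pair (ending perfect authentic cadence) is the large consequent; the antecedent is phrases 1 and 2.

phrases 1 and 2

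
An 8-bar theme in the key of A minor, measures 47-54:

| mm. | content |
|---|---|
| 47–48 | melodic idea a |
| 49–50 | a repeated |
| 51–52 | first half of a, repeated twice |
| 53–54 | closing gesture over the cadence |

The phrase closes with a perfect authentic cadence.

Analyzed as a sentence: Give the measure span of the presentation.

The presentation of a sentence is the basic idea (mm. 47-48) plus its repetition (bars 49–50); the presentation is therefore measures 47–50.

measures 47–50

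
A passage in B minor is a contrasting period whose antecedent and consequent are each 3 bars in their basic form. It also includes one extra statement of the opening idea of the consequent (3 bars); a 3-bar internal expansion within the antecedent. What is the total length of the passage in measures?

Basic contrasting period: 3 + 3 = 6 bars.
6 (basic form) + 3 (extra statement) + 3 (internal expansion) = 12.

12 measures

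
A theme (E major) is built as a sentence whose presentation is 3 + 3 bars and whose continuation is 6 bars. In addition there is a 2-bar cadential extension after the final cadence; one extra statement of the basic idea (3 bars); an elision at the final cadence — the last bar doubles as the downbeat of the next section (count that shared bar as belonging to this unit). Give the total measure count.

17 measures

Basic sentence: 3 + 3 + 6 = 12 bars.
12 (basic form) + 2 (cadential extension) + 3 (extra statement) = 17.
The elision shares a bar with the next section but does not change this unit's count.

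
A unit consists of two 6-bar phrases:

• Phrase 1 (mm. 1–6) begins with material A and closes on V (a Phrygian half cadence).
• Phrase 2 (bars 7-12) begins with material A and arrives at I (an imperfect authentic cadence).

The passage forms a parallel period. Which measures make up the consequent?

The phrase ending with the weaker cadence (Phrygian half cadence) is the antecedent; the one ending more conclusively (imperfect authentic cadence) is the consequent. The consequent is measures 7–12.

measures 7–12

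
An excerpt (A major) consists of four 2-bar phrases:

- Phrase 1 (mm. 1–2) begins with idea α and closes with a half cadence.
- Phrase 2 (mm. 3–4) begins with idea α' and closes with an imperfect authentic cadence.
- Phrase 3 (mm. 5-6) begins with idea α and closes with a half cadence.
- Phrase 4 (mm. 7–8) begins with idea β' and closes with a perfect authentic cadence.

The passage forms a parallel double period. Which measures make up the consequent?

measures 5–8

In a double period the first pair of phrases (ending imperfect authentic cadence) is the large antecedent and the second pair (ending perfect authentic cadence) is the large consequent; the consequent is measures 5–8.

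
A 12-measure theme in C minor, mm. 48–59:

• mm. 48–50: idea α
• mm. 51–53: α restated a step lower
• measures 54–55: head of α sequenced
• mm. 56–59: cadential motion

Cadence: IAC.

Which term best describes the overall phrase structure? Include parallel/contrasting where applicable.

sentence

Basic idea (mm. 48–50) + its repetition (bars 51–53) form the presentation; fragmentation and cadence (mm. 54–59) form the continuation — the 12-bar whole is a sentence.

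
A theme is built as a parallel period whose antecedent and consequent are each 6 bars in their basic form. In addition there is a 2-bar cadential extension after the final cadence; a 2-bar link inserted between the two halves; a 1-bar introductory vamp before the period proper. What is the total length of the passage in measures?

17 measures

Basic parallel period: 6 + 6 = 12 bars.
12 (basic form) + 2 (cadential extension) + 2 (link) + 1 (introduction) = 17.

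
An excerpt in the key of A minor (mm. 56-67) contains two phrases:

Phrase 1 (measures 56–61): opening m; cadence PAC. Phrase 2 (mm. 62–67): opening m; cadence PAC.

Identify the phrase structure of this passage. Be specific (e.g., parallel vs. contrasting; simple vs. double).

repeated phrase

Both phrases have the same opening (m) and the same cadence (perfect authentic cadence): the second is a restatement, not a consequent, so this is a repeated phrase rather than a period.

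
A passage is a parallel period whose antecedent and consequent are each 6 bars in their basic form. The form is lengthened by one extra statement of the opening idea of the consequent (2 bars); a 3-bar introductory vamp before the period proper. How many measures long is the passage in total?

17 measures

Basic parallel period: 6 + 6 = 12 bars.
12 (basic form) + 2 (extra statement) + 3 (introduction) = 17.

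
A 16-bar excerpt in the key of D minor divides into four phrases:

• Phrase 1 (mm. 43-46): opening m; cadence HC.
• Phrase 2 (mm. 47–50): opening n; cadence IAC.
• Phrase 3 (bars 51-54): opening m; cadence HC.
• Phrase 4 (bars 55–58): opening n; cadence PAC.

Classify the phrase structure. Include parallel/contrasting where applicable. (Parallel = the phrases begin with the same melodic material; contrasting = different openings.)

Four phrases in two halves: the first half (bars 43-50) ends with an imperfect authentic cadence, the second (mm. 51–58) with a perfect authentic cadence — a large antecedent–consequent pair, i.e. a double period.
Phrase 3 begins with the same material as phrase 1, making it parallel.

parallel double period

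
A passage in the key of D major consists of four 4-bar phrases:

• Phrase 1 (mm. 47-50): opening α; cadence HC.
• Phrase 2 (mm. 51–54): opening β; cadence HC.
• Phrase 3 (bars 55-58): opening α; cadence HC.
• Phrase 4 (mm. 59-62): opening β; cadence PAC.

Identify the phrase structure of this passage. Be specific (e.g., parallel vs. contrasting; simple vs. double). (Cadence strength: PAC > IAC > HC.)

Four phrases in two halves: the first half (bars 47-54) ends with a half cadence, the second (mm. 55–62) with a perfect authentic cadence — a large antecedent–consequent pair, i.e. a double period.
Phrase 3 begins with the same material as phrase 1, making it parallel.

parallel double period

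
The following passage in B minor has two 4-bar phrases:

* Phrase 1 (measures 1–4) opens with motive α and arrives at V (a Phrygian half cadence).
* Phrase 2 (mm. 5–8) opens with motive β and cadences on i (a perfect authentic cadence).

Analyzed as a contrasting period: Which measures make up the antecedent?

The antecedent is the phrase ending with the weaker cadence (Phrygian half cadence, phrase 1) and the consequent the one ending more conclusively (perfect authentic cadence, phrase 2); the antecedent is mm. 1–4.

measures 1–4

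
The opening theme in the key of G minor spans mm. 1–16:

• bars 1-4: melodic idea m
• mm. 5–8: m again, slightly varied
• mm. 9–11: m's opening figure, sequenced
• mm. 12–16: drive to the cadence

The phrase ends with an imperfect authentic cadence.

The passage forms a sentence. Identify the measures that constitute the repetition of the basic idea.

measures 5–8

The presentation of a sentence is the basic idea (bars 1–4) plus its repetition (measures 5–8); the repetition of the basic idea is therefore bars 5-8.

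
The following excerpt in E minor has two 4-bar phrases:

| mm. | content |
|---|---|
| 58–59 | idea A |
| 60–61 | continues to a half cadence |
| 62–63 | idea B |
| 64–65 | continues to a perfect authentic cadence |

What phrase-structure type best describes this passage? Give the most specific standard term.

Phrase 1 ends with a half cadence (weaker) and phrase 2 with a perfect authentic cadence (stronger): antecedent + consequent = a period.
The two phrases open with different material (A / B), so the period is contrasting.

contrasting period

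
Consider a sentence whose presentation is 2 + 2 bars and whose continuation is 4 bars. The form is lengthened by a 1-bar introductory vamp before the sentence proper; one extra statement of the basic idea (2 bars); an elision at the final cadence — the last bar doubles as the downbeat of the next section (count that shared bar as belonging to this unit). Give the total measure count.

11 measures

Basic sentence: 2 + 2 + 4 = 8 bars.
8 (basic form) + 1 (introduction) + 2 (extra statement) = 11.
The elision shares a bar with the next section but does not change this unit's count.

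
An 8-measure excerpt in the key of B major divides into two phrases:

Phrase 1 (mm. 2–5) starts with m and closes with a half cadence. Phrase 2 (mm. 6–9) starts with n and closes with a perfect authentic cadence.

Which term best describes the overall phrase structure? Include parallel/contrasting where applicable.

Phrase 1 ends with a half cadence (weaker) and phrase 2 with a perfect authentic cadence (stronger): antecedent + consequent = a period.
The two phrases open with different material (m / n), so the period is contrasting.

contrasting period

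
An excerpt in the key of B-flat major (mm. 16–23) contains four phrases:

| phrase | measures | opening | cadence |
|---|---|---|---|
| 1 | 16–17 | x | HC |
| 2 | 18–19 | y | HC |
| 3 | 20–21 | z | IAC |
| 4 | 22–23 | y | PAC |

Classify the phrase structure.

contrasting double period

Four phrases in two halves: the first half (mm. 16-19) ends with a half cadence, the second (mm. 20–23) with a perfect authentic cadence — a large antecedent–consequent pair, i.e. a double period.
Phrase 3 begins with different material from phrase 1, making it contrasting.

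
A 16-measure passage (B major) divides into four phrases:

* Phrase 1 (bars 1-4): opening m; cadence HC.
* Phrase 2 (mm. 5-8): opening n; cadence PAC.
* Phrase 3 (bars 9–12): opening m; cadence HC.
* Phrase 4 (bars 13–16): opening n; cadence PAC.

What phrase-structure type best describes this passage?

repeated period

The cadence pattern HC–PAC–HC–PAC is weak–strong twice, and phrases 3–4 restate phrases 1–2: a period heard twice, not a double period (which would end weakly at phrase 2).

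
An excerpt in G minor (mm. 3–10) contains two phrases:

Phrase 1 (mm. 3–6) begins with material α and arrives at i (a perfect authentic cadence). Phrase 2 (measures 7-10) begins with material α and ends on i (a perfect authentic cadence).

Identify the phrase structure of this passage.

Both phrases have the same opening (α) and the same cadence (perfect authentic cadence): the second is a restatement, not a consequent, so this is a repeated phrase rather than a period.

repeated phrase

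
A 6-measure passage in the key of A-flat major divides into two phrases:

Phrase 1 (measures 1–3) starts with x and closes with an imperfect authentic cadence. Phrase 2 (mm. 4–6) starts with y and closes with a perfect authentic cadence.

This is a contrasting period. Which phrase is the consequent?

The phrase ending with the weaker cadence (imperfect authentic cadence) is the antecedent; the one ending more conclusively (perfect authentic cadence) is the consequent. The consequent is phrase 2.

phrase 2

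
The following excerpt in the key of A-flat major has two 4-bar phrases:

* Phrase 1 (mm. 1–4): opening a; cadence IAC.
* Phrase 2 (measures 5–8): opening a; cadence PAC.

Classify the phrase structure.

Phrase 1 ends with an imperfect authentic cadence (weaker) and phrase 2 with a perfect authentic cadence (stronger): antecedent + consequent = a period.
The two phrases open with the same material (a / a), so the period is parallel.

parallel period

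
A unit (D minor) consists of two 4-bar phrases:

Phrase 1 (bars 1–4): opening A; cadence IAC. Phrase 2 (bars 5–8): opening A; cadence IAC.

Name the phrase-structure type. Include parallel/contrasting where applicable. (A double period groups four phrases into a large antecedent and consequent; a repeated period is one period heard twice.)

Both phrases have the same opening (A) and the same cadence (imperfect authentic cadence): the second is a restatement, not a consequent, so this is a repeated phrase rather than a period.

repeated phrase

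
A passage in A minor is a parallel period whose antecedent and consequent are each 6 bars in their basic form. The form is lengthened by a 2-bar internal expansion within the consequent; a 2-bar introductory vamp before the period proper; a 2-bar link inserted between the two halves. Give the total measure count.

18 measures

Basic parallel period: 6 + 6 = 12 bars.
12 (basic form) + 2 (internal expansion) + 2 (introduction) + 2 (link) = 18.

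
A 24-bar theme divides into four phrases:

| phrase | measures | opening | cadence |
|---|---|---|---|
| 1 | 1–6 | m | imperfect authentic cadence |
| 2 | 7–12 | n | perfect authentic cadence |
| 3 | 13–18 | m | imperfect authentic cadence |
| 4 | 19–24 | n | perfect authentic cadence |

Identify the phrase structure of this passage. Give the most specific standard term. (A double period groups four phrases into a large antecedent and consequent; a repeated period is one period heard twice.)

repeated period

The cadence pattern IAC–PAC–IAC–PAC is weak–strong twice, and phrases 3–4 restate phrases 1–2: a period heard twice, not a double period (which would end weakly at phrase 2).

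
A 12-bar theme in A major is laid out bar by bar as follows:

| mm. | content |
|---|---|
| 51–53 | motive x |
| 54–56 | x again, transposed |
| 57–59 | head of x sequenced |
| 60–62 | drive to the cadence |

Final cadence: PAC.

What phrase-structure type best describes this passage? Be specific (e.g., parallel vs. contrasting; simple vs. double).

Basic idea (mm. 51–53) + its repetition (measures 54-56) form the presentation; fragmentation and cadence (measures 57-62) form the continuation — the 12-bar whole is a sentence.

sentence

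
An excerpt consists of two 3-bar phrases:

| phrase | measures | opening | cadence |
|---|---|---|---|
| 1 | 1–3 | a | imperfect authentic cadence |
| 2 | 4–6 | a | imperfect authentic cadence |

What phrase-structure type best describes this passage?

repeated phrase

Both phrases have the same opening (a) and the same cadence (imperfect authentic cadence): the second is a restatement, not a consequent, so this is a repeated phrase rather than a period.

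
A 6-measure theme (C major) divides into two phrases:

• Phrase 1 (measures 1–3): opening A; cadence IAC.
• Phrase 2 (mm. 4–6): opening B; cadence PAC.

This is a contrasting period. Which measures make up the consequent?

measures 4–6

The phrase ending with the weaker cadence (imperfect authentic cadence) is the antecedent; the one ending more conclusively (perfect authentic cadence) is the consequent. The consequent is measures 4–6.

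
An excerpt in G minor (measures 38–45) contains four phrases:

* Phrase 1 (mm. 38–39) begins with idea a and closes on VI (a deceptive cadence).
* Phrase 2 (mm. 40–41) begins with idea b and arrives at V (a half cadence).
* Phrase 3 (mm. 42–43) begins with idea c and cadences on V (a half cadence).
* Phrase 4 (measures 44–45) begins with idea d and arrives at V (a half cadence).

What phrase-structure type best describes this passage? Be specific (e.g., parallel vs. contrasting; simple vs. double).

phrase group

Phrase 4 ends with a half cadence, no stronger than phrase 2's half cadence, so the four phrases do not form a double period; nor do phrases 3–4 duplicate 1–2, so it is not a repeated period. With no phrase reaching a conclusive cadence, the passage is a phrase group.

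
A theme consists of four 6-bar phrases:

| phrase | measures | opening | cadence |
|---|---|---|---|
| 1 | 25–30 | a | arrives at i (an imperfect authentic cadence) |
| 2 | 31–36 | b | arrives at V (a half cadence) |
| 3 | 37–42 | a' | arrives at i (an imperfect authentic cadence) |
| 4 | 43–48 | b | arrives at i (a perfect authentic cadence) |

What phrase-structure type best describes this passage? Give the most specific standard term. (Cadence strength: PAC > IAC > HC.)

Four phrases in two halves: the first half (mm. 25–36) ends with a half cadence, the second (mm. 37–48) with a perfect authentic cadence — a large antecedent–consequent pair, i.e. a double period.
Phrase 3 begins with the same material as phrase 1, making it parallel.

parallel double period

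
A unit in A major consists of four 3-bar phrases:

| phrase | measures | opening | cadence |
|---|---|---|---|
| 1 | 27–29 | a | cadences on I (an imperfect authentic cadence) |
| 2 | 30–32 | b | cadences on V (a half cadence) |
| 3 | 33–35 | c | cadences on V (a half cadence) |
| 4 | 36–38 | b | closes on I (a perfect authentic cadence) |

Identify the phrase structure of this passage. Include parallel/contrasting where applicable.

contrasting double period

Four phrases in two halves: the first half (bars 27–32) ends with a half cadence, the second (mm. 33–38) with a perfect authentic cadence — a large antecedent–consequent pair, i.e. a double period.
Phrase 3 begins with different material from phrase 1, making it contrasting.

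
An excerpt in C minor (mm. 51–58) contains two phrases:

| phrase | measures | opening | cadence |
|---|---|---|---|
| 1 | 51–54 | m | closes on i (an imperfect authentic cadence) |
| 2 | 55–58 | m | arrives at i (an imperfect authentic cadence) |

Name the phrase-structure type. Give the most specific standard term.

repeated phrase

Both phrases have the same opening (m) and the same cadence (imperfect authentic cadence): the second is a restatement, not a consequent, so this is a repeated phrase rather than a period.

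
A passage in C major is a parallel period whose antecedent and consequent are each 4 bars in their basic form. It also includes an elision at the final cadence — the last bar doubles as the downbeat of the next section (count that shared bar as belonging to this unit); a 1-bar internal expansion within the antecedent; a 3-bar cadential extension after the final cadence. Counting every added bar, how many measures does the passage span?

Basic parallel period: 4 + 4 = 8 bars.
8 (basic form) + 1 (internal expansion) + 3 (cadential extension) = 12.
The elision shares a bar with the next section but does not change this unit's count.

12 measures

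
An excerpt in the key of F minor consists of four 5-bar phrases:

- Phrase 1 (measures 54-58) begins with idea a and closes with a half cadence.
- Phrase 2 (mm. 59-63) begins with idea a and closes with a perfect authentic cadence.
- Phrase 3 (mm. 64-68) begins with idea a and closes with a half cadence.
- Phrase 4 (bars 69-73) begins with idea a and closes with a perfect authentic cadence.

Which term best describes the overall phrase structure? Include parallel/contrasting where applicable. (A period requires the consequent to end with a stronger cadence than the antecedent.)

repeated period

The cadence pattern HC–PAC–HC–PAC is weak–strong twice, and phrases 3–4 restate phrases 1–2: a period heard twice, not a double period (which would end weakly at phrase 2).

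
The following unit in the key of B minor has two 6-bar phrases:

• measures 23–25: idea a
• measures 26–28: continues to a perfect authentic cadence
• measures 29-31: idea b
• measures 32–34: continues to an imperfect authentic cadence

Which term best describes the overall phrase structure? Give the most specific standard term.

phrase group

The second phrase closes with an imperfect authentic cadence, which is not stronger than the first phrase's perfect authentic cadence; without a weak→strong cadential pair there is no antecedent–consequent relationship, so this is a phrase group rather than a period.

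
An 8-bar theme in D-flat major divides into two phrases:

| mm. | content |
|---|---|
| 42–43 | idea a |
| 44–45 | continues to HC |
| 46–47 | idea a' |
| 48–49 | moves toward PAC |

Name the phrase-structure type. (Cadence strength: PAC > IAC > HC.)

parallel period

Phrase 1 ends with a half cadence (weaker) and phrase 2 with a perfect authentic cadence (stronger): antecedent + consequent = a period.
The two phrases open with the same material (a / a'), so the period is parallel.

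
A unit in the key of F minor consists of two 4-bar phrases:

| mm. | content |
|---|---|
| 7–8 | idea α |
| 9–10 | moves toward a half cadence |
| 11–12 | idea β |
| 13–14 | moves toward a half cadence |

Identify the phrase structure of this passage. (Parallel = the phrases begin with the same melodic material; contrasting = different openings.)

The second phrase closes with a half cadence, which is not stronger than the first phrase's half cadence; without a weak→strong cadential pair there is no antecedent–consequent relationship, so this is a phrase group rather than a period.

phrase group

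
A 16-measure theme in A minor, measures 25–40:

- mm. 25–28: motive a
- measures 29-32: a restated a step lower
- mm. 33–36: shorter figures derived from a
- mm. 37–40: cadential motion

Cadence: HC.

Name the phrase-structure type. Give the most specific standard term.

sentence

Basic idea (mm. 25–28) + its repetition (bars 29-32) form the presentation; fragmentation and cadence (measures 33-40) form the continuation — the 16-bar whole is a sentence.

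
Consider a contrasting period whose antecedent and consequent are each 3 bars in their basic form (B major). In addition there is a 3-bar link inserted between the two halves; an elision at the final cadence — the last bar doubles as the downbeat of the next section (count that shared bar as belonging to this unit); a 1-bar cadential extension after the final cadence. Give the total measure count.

Basic contrasting period: 3 + 3 = 6 bars.
6 (basic form) + 3 (link) + 1 (cadential extension) = 10.
The elision shares a bar with the next section but does not change this unit's count.

10 measures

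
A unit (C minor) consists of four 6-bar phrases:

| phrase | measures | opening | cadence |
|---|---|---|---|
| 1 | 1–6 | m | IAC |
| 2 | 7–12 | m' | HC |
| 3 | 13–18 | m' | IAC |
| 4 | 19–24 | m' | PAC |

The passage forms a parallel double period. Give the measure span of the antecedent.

measures 1–12

In a double period the first pair of phrases (ending half cadence) is the large antecedent and the second pair (ending perfect authentic cadence) is the large consequent; the antecedent is measures 1–12.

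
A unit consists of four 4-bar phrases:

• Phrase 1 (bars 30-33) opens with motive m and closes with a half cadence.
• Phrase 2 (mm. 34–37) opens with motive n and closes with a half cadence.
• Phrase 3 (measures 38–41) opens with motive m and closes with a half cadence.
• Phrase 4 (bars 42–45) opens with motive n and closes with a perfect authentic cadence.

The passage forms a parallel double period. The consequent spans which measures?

measures 38–45

In a double period the four phrases pair into a large antecedent (phrases 1–2, ending half cadence) and a large consequent (phrases 3–4, ending perfect authentic cadence). The consequent spans mm. 38–45.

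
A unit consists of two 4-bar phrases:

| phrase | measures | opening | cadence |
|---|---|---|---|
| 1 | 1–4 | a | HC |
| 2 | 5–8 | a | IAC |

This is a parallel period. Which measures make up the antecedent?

The phrase ending with the weaker cadence (half cadence) is the antecedent; the one ending more conclusively (imperfect authentic cadence) is the consequent. The antecedent is measures 1–4.

measures 1–4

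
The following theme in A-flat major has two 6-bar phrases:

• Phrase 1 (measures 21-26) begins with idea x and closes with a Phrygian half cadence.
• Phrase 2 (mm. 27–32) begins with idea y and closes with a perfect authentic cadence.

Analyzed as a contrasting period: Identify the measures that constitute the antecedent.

measures 21–26

The antecedent is the phrase ending with the weaker cadence (Phrygian half cadence, phrase 1) and the consequent the one ending more conclusively (perfect authentic cadence, phrase 2); the antecedent is mm. 21–26.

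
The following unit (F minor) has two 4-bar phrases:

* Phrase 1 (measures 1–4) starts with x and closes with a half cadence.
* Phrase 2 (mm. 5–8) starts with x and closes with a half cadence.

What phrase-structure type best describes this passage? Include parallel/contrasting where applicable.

repeated phrase

Both phrases have the same opening (x) and the same cadence (half cadence): the second is a restatement, not a consequent, so this is a repeated phrase rather than a period.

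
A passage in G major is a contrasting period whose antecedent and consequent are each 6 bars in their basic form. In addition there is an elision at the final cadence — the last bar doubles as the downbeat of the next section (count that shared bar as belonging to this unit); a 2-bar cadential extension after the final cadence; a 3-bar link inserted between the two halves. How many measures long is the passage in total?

17 measures

Basic contrasting period: 6 + 6 = 12 bars.
12 (basic form) + 2 (cadential extension) + 3 (link) = 17.
The elision shares a bar with the next section but does not change this unit's count.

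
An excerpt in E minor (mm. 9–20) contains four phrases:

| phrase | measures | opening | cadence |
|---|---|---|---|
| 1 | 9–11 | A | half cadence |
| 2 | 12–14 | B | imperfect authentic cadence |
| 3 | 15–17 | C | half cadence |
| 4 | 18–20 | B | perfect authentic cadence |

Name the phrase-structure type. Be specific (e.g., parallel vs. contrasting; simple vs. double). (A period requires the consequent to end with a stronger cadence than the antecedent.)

Four phrases in two halves: the first half (mm. 9-14) ends with an imperfect authentic cadence, the second (bars 15–20) with a perfect authentic cadence — a large antecedent–consequent pair, i.e. a double period.
Phrase 3 begins with different material from phrase 1, making it contrasting.

contrasting double period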